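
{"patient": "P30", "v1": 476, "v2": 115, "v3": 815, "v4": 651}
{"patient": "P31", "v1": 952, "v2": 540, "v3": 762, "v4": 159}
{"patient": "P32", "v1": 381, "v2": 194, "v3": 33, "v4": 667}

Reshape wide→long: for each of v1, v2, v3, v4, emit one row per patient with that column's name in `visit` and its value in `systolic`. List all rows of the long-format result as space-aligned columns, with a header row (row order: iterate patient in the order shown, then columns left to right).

Each (patient, column) pair becomes one row: 3 × 4 = 12 rows.
For example, (P30, v1) → systolic=476.

patient  visit  systolic
P30      v1     476     
P30      v2     115     
P30      v3     815     
P30      v4     651     
P31      v1     952     
P31      v2     540     
P31      v3     762     
P31      v4     159     
P32      v1     381     
P32      v2     194     
P32      v3     33      
P32      v4     667     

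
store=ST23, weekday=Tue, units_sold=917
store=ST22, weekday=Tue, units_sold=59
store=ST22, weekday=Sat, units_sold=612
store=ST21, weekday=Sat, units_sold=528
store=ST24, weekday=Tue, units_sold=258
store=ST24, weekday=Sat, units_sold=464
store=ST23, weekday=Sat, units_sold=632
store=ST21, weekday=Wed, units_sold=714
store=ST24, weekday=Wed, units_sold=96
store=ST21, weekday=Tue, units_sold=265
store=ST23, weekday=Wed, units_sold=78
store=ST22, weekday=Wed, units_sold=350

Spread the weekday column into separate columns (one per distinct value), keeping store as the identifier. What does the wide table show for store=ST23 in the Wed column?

Wide layout: rows indexed by store, columns are the 3 distinct weekday values (Tue, Sat, Wed).
Cell (store=ST23, weekday=Wed) draws from the long row where store=ST23 and weekday=Wed, which has units_sold=78.

78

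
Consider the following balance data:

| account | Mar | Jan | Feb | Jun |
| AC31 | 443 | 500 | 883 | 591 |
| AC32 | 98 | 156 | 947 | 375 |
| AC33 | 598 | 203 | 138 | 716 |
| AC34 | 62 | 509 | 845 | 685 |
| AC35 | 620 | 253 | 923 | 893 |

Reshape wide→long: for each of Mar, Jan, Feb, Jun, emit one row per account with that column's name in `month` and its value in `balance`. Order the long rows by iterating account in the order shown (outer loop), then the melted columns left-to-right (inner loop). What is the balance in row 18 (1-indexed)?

253

20 rows total (5 × 4). Row 18: index ⌊(18-1)/4⌋ = 4 into account → AC35; (18-1) mod 4 = 1 into the melted columns → Jan.
So row 18 is (AC35, Jan, 253); balance = 253.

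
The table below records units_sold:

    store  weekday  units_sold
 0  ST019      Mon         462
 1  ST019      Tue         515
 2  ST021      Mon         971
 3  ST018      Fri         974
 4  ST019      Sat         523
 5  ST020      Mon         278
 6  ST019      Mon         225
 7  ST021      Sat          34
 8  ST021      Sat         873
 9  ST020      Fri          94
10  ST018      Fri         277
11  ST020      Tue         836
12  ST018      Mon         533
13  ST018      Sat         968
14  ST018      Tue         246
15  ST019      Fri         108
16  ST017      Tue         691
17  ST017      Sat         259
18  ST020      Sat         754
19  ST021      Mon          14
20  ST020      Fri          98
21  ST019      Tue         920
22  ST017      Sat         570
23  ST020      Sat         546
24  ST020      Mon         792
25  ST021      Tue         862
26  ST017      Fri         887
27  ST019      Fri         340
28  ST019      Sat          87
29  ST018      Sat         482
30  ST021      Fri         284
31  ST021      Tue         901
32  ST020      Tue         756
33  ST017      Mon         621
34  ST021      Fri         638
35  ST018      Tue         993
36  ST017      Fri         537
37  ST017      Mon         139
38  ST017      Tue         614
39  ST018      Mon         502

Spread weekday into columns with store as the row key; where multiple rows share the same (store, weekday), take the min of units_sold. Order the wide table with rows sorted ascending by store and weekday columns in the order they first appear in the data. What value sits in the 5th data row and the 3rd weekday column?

With rows sorted ascending by store, row 5 is store=ST021. weekday columns in first-appearance order: Mon, Tue, Fri, Sat; column 3 is Fri.
Long rows with store=ST021, weekday=Fri: min(284, 638) = 284.

284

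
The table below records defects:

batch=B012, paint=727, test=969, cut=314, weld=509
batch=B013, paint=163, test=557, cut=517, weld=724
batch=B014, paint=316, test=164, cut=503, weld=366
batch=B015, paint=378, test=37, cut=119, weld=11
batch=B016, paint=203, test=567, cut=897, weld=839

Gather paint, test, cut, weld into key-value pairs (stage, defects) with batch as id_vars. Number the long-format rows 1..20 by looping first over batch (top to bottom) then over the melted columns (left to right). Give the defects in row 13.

20 rows total (5 × 4). Row 13: index ⌊(13-1)/4⌋ = 3 into batch → B015; (13-1) mod 4 = 0 into the melted columns → paint.
So row 13 is (B015, paint, 378); defects = 378.

378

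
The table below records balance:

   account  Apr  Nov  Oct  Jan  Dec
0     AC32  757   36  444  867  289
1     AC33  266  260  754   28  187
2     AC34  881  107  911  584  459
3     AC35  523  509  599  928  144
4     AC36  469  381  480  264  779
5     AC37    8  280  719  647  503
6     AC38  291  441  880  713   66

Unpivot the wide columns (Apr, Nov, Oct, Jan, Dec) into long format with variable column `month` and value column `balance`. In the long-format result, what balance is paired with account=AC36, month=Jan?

Unpivoting turns each (account, wide-column) pair into one long row.
The wide cell at row AC36, column Jan holds 264, so the long row (AC36, Jan) has balance=264.

264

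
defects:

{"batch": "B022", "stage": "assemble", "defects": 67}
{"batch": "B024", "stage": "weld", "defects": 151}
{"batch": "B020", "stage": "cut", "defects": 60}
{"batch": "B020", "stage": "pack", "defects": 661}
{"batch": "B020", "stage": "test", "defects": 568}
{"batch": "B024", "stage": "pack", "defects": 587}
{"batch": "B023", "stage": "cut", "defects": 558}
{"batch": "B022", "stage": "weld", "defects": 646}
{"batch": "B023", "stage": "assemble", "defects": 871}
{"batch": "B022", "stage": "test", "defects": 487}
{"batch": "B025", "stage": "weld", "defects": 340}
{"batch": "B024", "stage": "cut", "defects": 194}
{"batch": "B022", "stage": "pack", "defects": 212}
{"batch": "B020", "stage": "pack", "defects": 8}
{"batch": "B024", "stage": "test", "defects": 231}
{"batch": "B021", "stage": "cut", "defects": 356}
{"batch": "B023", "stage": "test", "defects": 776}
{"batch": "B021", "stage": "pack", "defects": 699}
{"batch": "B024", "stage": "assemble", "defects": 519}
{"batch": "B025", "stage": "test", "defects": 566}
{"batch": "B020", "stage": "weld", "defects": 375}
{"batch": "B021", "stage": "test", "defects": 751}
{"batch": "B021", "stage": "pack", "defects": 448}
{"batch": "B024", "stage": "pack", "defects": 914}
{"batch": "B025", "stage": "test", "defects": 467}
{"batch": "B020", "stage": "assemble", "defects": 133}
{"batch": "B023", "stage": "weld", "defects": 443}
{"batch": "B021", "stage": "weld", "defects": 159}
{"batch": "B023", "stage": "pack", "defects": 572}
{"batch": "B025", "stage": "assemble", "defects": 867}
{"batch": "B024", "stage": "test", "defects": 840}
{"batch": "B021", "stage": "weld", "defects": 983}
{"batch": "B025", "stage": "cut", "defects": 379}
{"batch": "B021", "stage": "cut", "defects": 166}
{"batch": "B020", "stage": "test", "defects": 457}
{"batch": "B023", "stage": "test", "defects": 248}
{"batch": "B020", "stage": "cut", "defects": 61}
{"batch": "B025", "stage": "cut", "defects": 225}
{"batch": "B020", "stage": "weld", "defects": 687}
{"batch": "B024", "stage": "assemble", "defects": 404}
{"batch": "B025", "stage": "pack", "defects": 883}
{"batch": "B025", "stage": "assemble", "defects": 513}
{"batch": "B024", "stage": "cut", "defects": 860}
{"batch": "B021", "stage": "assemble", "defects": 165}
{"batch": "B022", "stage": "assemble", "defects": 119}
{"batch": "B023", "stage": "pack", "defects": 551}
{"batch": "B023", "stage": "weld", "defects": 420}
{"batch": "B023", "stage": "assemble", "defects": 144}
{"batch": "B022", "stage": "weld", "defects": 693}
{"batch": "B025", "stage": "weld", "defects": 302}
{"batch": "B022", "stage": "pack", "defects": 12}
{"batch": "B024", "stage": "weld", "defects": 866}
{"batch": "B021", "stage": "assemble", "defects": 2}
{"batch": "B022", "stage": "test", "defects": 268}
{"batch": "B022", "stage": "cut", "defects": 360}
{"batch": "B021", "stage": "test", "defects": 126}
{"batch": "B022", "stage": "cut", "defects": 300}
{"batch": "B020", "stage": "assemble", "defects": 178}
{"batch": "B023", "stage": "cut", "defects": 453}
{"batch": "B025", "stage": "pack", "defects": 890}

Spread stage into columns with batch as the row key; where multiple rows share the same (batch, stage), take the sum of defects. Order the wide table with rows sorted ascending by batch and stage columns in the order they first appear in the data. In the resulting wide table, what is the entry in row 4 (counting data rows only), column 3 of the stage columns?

With rows sorted ascending by batch, row 4 is batch=B023. stage columns in first-appearance order: assemble, weld, cut, pack, test; column 3 is cut.
Long rows with batch=B023, stage=cut: 558 + 453 = 1011.

1011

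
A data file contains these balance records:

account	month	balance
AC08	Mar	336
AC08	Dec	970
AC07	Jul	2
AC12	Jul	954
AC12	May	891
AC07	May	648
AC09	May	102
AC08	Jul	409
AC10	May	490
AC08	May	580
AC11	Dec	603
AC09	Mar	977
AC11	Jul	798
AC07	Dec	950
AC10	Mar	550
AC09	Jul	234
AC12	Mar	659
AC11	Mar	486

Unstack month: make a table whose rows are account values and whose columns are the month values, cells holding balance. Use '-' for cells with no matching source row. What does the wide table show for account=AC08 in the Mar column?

The long row with account=AC08, month=Mar has balance=336.

336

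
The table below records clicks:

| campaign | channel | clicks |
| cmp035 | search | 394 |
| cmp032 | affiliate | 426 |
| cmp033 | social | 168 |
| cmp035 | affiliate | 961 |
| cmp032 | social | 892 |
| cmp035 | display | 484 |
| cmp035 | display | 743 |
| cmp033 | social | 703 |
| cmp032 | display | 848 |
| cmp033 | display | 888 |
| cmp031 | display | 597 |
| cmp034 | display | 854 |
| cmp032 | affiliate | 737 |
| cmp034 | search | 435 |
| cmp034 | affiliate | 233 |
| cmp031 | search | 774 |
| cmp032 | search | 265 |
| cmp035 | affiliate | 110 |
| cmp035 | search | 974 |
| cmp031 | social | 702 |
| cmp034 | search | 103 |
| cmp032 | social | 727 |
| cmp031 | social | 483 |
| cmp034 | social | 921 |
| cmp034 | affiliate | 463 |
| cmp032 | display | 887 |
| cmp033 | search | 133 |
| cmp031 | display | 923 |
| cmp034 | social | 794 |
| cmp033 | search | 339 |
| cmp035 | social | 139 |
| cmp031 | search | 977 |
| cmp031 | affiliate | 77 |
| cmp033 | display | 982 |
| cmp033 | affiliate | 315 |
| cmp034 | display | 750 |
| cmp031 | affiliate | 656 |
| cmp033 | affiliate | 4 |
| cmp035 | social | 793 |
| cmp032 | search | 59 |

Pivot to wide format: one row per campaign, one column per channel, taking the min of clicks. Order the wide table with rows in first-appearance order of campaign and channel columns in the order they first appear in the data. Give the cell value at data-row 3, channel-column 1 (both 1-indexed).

With rows in first-appearance order of campaign, row 3 is campaign=cmp033. channel columns in first-appearance order: search, affiliate, social, display; column 1 is search.
Long rows with campaign=cmp033, channel=search: min(133, 339) = 133.

133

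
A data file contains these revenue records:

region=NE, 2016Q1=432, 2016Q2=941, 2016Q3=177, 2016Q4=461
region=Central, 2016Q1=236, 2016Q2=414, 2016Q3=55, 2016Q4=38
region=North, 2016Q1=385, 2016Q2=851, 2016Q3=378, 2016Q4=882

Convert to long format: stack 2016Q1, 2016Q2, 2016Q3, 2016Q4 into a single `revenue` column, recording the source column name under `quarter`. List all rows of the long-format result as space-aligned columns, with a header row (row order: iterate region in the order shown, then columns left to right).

region   quarter  revenue
NE       2016Q1   432    
NE       2016Q2   941    
NE       2016Q3   177    
NE       2016Q4   461    
Central  2016Q1   236    
Central  2016Q2   414    
Central  2016Q3   55     
Central  2016Q4   38     
North    2016Q1   385    
North    2016Q2   851    
North    2016Q3   378    
North    2016Q4   882    

Each (region, column) pair becomes one row: 3 × 4 = 12 rows.
For example, (NE, 2016Q1) → revenue=432.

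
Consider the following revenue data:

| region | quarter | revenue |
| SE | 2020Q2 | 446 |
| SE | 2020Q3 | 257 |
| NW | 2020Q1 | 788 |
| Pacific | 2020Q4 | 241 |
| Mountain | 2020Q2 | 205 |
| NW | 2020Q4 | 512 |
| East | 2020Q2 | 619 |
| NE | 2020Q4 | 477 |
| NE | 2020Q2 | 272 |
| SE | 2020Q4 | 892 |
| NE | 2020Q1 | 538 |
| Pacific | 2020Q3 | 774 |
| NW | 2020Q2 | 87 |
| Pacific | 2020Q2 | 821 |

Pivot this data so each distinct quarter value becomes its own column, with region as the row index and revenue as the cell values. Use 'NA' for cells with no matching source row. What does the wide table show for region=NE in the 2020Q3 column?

NA

No long-format row has region=NE and quarter=2020Q3, so the cell is NA.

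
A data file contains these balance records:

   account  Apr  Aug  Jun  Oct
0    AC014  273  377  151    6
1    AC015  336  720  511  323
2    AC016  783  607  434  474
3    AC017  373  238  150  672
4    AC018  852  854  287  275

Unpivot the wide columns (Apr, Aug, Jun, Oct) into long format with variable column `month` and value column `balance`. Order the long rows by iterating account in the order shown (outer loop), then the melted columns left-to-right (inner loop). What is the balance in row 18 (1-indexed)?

20 rows total (5 × 4). Row 18: index ⌊(18-1)/4⌋ = 4 into account → AC018; (18-1) mod 4 = 1 into the melted columns → Aug.
So row 18 is (AC018, Aug, 854); balance = 854.

854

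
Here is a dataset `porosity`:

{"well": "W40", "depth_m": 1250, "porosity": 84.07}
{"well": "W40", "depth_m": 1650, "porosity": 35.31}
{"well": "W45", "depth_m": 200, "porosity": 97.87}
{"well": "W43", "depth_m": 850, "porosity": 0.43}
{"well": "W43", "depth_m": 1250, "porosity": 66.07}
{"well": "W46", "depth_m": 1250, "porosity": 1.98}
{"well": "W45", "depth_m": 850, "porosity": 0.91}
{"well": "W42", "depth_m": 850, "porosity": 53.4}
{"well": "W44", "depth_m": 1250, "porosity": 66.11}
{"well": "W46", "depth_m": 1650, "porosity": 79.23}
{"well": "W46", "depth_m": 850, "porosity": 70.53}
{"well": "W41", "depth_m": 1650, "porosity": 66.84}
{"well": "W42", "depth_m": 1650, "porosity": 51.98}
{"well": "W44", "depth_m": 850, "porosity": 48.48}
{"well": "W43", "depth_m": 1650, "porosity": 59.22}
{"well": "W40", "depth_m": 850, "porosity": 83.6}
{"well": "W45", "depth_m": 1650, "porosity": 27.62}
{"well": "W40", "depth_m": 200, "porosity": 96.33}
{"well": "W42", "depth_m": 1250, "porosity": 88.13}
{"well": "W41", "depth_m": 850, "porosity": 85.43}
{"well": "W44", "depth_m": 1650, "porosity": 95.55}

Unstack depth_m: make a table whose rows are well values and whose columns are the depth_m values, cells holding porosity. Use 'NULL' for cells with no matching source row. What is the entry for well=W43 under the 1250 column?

The long row with well=W43, depth_m=1250 has porosity=66.07.

66.07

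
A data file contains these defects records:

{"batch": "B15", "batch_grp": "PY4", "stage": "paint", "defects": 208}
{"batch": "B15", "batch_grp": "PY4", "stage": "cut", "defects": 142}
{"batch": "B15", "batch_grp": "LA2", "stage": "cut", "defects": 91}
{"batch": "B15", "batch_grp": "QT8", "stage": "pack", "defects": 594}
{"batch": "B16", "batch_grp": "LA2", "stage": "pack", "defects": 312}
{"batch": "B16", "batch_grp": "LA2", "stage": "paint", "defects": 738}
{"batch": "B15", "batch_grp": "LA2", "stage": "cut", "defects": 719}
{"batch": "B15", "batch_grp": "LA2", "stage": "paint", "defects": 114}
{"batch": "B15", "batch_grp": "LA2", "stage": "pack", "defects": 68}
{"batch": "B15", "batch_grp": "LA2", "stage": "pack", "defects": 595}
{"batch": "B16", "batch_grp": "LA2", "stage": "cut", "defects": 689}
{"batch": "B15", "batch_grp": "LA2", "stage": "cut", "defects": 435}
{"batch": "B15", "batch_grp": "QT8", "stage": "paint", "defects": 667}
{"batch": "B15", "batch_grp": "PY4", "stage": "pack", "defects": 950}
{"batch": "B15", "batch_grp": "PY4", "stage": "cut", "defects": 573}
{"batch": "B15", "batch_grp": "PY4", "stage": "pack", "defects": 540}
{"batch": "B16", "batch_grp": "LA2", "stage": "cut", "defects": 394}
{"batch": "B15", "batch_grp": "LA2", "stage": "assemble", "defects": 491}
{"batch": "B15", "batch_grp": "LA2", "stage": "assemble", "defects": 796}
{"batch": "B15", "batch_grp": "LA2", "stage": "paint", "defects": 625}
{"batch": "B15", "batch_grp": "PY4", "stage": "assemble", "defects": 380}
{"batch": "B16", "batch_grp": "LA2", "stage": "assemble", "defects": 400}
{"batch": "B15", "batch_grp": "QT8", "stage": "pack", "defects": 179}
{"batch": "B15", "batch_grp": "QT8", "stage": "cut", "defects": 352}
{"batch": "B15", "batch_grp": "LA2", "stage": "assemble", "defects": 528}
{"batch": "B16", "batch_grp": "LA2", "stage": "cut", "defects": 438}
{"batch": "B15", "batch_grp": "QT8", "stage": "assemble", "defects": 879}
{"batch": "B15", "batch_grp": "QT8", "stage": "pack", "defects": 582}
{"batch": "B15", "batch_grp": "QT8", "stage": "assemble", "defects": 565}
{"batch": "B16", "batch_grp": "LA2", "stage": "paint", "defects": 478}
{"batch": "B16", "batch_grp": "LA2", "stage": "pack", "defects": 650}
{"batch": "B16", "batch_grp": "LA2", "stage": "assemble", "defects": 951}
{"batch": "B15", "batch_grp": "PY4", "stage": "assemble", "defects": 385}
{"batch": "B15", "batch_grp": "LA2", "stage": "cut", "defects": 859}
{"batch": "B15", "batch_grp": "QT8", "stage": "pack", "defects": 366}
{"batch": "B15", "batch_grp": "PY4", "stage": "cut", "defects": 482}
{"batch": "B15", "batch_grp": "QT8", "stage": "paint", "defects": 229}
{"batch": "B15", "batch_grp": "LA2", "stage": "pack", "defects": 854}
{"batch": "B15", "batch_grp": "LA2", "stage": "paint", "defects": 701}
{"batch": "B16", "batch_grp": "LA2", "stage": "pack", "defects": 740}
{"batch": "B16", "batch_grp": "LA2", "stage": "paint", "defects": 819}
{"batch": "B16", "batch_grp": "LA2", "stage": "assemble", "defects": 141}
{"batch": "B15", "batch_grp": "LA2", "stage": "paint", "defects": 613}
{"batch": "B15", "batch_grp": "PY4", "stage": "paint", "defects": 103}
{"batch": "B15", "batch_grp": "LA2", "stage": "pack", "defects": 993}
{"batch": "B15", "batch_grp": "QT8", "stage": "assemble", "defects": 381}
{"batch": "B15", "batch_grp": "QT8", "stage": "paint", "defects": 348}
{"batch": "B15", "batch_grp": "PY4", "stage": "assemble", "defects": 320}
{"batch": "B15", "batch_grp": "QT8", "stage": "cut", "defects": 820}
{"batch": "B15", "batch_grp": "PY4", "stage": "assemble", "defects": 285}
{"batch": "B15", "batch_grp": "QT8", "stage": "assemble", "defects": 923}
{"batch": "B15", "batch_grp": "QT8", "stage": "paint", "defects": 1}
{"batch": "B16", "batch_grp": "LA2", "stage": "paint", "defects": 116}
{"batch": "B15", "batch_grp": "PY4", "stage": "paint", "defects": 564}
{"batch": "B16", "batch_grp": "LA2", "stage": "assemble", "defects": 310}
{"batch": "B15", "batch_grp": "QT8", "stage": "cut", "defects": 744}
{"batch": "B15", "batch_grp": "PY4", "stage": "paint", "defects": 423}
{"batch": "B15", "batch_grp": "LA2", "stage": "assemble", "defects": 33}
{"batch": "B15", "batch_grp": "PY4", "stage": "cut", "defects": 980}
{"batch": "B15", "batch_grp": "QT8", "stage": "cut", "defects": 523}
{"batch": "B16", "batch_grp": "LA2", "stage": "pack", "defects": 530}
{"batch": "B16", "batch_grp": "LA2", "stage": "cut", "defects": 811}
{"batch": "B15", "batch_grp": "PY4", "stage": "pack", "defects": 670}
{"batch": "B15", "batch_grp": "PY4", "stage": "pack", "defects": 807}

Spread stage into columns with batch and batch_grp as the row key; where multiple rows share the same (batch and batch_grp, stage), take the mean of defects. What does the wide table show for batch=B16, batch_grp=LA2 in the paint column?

Rows with batch=B16, batch_grp=LA2 and stage=paint: defects values are 738, 478, 819, 116.
(738 + 478 + 819 + 116) / 4 = 537.75.

537.75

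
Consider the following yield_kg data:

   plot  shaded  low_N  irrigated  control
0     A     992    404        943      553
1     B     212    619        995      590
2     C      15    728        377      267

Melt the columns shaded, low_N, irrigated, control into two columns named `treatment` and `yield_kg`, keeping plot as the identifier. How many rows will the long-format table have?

12

3 plot values × 4 melted columns = 12 rows.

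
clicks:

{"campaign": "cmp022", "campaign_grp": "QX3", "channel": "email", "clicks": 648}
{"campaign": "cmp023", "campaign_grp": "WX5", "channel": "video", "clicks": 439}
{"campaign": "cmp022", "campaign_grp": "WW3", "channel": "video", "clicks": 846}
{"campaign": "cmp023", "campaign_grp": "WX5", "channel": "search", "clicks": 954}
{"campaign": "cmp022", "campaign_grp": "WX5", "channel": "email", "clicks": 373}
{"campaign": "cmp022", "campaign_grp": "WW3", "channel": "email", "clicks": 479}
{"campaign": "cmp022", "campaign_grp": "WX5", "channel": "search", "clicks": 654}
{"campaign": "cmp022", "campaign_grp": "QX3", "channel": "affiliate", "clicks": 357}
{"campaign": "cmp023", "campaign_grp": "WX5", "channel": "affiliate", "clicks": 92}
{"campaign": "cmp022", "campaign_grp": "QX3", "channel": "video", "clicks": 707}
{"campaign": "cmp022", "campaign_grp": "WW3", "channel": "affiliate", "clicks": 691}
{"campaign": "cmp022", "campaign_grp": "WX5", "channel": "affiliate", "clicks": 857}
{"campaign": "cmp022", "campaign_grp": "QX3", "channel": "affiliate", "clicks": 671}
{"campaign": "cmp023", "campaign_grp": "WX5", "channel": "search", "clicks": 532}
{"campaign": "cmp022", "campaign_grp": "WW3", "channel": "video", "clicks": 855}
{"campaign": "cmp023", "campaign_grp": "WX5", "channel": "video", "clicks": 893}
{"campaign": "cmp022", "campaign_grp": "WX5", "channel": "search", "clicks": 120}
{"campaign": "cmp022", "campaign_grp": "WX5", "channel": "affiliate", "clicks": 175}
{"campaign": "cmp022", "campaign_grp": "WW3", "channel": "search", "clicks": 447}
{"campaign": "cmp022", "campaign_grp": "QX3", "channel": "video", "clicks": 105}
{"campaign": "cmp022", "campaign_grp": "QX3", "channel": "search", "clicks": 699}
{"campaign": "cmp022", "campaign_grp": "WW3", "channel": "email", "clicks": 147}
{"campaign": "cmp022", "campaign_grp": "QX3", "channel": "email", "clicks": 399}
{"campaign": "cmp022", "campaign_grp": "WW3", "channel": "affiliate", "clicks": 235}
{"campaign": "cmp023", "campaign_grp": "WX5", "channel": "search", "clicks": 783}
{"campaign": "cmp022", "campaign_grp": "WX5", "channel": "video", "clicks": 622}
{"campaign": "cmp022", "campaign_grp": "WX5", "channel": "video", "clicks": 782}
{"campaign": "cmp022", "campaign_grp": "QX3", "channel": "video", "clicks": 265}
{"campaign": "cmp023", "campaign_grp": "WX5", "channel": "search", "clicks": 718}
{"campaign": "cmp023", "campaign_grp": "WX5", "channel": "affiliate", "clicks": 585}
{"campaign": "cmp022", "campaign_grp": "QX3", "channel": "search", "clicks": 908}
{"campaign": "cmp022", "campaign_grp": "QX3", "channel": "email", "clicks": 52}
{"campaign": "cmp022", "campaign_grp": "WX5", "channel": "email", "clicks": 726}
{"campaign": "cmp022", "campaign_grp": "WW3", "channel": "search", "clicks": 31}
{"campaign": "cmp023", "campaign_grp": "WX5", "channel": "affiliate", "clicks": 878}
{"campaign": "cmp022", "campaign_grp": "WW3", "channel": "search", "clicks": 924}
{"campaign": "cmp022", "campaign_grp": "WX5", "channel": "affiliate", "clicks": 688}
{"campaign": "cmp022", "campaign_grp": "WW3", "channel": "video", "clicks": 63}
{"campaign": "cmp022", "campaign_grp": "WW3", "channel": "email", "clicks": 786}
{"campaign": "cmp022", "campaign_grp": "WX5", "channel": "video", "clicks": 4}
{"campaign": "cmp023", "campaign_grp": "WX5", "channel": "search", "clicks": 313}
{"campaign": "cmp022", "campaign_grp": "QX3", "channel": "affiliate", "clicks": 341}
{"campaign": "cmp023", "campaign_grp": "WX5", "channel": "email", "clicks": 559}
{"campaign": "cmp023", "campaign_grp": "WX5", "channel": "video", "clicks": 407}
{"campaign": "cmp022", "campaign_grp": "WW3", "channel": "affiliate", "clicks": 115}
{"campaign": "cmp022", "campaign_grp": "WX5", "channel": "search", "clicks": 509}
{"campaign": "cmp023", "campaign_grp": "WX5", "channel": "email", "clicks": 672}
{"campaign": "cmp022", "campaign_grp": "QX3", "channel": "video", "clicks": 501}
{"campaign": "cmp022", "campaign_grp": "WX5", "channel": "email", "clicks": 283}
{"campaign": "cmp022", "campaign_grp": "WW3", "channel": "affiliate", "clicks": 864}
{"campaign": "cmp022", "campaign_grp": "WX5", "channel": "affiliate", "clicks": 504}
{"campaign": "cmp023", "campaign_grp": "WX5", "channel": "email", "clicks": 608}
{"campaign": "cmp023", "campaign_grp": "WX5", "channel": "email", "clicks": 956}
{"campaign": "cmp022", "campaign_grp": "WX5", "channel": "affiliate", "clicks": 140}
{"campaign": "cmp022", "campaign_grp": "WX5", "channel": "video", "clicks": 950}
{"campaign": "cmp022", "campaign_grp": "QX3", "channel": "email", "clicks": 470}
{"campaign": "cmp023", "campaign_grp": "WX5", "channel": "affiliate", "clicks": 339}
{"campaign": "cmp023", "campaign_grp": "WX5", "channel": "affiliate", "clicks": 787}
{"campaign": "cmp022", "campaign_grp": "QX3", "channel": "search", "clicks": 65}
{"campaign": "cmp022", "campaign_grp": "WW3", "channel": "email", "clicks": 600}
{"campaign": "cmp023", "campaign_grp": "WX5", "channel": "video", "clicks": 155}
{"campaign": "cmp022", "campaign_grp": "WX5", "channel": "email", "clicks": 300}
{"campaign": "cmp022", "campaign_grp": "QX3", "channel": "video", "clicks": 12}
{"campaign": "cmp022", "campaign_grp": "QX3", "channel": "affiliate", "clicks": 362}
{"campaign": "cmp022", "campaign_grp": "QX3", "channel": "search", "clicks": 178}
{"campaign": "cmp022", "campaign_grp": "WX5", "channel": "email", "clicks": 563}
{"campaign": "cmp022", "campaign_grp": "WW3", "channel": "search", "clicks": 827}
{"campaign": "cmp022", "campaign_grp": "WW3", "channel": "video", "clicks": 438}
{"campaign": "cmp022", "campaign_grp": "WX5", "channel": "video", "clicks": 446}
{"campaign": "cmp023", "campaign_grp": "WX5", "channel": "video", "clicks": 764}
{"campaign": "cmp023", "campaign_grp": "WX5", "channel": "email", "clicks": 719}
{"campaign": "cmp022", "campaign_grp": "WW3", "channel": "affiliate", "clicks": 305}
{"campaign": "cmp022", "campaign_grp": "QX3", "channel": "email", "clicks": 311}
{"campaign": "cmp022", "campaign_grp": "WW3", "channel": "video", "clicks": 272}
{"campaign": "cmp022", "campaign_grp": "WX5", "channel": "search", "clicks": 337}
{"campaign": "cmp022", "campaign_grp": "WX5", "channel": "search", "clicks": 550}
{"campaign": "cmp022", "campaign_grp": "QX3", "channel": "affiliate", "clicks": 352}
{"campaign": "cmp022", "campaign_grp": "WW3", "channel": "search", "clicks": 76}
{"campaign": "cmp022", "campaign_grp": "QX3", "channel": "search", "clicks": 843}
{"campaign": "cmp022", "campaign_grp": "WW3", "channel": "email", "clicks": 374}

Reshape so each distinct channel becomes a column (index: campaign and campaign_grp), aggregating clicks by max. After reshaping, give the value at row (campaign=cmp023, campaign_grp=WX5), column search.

954

Rows with campaign=cmp023, campaign_grp=WX5 and channel=search: clicks values are 954, 532, 783, 718, 313.
max(954, 532, 783, 718, 313) = 954.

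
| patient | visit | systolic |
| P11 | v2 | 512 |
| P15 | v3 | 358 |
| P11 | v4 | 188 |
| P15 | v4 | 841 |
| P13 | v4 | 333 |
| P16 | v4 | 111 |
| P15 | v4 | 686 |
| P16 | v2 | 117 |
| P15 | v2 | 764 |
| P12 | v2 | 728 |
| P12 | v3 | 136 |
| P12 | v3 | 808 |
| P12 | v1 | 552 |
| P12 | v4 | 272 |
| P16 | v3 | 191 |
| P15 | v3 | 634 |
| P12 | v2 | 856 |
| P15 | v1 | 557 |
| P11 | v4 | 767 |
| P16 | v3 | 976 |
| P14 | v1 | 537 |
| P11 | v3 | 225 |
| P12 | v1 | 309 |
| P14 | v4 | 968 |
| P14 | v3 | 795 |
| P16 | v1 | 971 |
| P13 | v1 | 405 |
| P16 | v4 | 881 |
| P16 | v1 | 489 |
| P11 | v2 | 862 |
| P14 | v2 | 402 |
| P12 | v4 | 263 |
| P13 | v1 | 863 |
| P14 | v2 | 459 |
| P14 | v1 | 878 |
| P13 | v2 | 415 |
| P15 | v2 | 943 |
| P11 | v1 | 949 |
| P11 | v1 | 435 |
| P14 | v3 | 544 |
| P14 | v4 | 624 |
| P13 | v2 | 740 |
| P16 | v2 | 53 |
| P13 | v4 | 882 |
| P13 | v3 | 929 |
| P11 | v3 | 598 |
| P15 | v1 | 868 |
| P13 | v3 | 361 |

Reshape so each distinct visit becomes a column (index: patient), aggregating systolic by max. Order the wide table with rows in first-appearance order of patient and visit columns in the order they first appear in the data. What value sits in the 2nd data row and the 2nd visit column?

634

With rows in first-appearance order of patient, row 2 is patient=P15. visit columns in first-appearance order: v2, v3, v4, v1; column 2 is v3.
Long rows with patient=P15, visit=v3: max(358, 634) = 634.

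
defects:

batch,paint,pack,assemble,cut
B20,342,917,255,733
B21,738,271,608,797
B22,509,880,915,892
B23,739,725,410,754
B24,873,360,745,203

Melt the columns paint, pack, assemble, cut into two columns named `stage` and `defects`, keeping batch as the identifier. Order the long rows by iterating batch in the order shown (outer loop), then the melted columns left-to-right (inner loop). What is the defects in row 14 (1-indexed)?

725

20 rows total (5 × 4). Row 14: index ⌊(14-1)/4⌋ = 3 into batch → B23; (14-1) mod 4 = 1 into the melted columns → pack.
So row 14 is (B23, pack, 725); defects = 725.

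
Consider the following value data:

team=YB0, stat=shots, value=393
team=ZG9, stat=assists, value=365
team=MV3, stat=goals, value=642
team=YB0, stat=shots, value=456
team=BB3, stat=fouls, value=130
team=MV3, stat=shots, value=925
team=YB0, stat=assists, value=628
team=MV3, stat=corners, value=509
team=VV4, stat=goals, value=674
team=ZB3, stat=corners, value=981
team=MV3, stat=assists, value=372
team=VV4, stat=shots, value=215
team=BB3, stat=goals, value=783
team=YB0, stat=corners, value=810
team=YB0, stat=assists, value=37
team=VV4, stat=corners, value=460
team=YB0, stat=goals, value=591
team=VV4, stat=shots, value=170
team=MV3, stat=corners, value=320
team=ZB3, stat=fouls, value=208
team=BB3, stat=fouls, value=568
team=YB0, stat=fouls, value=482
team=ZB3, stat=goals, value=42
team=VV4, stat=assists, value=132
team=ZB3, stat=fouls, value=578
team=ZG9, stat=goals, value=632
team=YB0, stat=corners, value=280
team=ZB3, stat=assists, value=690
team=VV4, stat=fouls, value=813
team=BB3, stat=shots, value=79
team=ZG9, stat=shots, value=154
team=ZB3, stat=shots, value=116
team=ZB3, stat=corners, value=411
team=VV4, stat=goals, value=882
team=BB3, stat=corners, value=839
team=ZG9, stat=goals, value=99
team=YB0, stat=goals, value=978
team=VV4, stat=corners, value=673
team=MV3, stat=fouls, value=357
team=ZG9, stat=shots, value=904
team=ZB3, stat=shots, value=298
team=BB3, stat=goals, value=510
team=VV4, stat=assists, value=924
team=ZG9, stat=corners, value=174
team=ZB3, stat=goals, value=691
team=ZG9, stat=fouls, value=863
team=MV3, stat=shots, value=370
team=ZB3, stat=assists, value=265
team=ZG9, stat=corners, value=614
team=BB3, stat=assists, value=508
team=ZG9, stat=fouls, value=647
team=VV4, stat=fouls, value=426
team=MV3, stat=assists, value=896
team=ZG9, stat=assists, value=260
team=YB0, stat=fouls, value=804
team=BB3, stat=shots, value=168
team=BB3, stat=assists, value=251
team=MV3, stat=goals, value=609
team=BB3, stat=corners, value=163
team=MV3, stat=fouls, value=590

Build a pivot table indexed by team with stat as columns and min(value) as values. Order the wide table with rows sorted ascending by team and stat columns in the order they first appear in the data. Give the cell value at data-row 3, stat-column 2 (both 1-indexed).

With rows sorted ascending by team, row 3 is team=VV4. stat columns in first-appearance order: shots, assists, goals, fouls, corners; column 2 is assists.
Long rows with team=VV4, stat=assists: min(132, 924) = 132.

132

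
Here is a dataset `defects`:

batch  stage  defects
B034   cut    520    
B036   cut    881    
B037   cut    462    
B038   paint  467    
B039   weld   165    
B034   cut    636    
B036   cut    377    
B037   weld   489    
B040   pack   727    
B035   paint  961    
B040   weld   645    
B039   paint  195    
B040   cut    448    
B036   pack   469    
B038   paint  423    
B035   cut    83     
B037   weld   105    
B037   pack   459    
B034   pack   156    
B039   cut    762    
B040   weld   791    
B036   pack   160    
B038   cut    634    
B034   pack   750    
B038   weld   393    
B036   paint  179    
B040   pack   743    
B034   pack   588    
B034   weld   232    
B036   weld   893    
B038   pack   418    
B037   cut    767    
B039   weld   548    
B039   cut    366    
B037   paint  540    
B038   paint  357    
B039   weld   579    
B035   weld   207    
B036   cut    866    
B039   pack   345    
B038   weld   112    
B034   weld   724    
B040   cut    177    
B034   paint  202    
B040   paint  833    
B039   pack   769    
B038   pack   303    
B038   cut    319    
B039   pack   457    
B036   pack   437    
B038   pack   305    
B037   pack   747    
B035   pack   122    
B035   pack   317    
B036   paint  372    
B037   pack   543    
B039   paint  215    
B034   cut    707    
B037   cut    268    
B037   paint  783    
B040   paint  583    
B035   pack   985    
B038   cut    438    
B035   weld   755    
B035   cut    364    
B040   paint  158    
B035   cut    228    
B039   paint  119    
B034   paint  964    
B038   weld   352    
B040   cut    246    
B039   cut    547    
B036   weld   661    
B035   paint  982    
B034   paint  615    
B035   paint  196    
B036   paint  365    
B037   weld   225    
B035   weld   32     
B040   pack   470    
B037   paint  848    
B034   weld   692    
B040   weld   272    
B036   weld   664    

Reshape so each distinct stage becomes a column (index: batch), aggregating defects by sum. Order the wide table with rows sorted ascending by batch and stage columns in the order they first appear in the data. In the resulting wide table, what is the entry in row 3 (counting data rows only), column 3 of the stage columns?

With rows sorted ascending by batch, row 3 is batch=B036. stage columns in first-appearance order: cut, paint, weld, pack; column 3 is weld.
Long rows with batch=B036, stage=weld: 893 + 661 + 664 = 2218.

2218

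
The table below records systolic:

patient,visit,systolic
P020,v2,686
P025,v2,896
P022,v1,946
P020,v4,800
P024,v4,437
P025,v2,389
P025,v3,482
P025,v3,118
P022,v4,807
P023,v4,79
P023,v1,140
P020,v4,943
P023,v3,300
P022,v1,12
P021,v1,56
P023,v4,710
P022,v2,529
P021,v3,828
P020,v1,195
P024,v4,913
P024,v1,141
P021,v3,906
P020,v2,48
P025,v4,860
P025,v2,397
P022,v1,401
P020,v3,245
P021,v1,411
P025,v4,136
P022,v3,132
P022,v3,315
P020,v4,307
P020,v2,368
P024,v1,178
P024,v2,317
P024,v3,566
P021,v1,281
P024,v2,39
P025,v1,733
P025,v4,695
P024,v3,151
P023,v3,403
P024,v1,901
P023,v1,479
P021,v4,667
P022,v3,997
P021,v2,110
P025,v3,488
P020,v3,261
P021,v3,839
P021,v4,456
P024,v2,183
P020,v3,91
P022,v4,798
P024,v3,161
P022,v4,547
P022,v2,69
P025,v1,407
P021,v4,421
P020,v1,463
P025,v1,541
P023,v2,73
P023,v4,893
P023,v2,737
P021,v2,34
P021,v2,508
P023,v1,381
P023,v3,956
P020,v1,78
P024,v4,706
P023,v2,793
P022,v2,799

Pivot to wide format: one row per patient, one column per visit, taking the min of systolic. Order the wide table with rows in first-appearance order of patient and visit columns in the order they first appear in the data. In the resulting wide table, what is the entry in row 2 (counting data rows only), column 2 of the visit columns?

With rows in first-appearance order of patient, row 2 is patient=P025. visit columns in first-appearance order: v2, v1, v4, v3; column 2 is v1.
Long rows with patient=P025, visit=v1: min(733, 407, 541) = 407.

407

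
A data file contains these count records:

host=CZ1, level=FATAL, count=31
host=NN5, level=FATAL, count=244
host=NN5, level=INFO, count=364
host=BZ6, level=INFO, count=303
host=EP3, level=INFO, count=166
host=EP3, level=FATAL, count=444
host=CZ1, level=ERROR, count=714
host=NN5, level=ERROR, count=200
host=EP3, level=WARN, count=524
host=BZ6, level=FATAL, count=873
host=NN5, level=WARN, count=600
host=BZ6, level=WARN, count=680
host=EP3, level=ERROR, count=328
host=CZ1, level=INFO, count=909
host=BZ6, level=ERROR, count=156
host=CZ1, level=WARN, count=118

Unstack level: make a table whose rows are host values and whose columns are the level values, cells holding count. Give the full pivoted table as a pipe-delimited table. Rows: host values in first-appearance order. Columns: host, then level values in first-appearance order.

Columns: host plus the 4 distinct level values (FATAL, INFO, ERROR, WARN).
For example, row CZ1 column FATAL takes count=31 from the long row (CZ1, FATAL).

| host | FATAL | INFO | ERROR | WARN |
| CZ1 | 31 | 909 | 714 | 118 |
| NN5 | 244 | 364 | 200 | 600 |
| BZ6 | 873 | 303 | 156 | 680 |
| EP3 | 444 | 166 | 328 | 524 |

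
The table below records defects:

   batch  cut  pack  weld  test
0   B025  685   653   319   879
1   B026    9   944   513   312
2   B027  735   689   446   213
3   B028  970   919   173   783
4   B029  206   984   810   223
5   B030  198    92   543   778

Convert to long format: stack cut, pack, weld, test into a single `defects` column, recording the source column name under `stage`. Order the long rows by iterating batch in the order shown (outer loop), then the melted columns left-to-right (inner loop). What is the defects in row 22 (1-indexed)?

24 rows total (6 × 4). Row 22: index ⌊(22-1)/4⌋ = 5 into batch → B030; (22-1) mod 4 = 1 into the melted columns → pack.
So row 22 is (B030, pack, 92); defects = 92.

92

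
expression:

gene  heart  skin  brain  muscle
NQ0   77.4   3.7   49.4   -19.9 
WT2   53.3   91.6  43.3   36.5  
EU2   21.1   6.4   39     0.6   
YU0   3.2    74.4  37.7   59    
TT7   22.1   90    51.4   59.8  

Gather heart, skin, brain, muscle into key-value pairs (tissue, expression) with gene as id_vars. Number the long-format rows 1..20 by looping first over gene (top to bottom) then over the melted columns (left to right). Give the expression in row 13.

20 rows total (5 × 4). Row 13: index ⌊(13-1)/4⌋ = 3 into gene → YU0; (13-1) mod 4 = 0 into the melted columns → heart.
So row 13 is (YU0, heart, 3.2); expression = 3.2.

3.2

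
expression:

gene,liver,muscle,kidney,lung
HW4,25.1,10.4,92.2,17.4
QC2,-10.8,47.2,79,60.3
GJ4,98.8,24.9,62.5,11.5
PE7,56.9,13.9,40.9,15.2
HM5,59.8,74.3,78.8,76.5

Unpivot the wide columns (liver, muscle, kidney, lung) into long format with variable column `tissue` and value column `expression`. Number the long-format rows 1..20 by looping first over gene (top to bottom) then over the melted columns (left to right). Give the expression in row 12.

20 rows total (5 × 4). Row 12: index ⌊(12-1)/4⌋ = 2 into gene → GJ4; (12-1) mod 4 = 3 into the melted columns → lung.
So row 12 is (GJ4, lung, 11.5); expression = 11.5.

11.5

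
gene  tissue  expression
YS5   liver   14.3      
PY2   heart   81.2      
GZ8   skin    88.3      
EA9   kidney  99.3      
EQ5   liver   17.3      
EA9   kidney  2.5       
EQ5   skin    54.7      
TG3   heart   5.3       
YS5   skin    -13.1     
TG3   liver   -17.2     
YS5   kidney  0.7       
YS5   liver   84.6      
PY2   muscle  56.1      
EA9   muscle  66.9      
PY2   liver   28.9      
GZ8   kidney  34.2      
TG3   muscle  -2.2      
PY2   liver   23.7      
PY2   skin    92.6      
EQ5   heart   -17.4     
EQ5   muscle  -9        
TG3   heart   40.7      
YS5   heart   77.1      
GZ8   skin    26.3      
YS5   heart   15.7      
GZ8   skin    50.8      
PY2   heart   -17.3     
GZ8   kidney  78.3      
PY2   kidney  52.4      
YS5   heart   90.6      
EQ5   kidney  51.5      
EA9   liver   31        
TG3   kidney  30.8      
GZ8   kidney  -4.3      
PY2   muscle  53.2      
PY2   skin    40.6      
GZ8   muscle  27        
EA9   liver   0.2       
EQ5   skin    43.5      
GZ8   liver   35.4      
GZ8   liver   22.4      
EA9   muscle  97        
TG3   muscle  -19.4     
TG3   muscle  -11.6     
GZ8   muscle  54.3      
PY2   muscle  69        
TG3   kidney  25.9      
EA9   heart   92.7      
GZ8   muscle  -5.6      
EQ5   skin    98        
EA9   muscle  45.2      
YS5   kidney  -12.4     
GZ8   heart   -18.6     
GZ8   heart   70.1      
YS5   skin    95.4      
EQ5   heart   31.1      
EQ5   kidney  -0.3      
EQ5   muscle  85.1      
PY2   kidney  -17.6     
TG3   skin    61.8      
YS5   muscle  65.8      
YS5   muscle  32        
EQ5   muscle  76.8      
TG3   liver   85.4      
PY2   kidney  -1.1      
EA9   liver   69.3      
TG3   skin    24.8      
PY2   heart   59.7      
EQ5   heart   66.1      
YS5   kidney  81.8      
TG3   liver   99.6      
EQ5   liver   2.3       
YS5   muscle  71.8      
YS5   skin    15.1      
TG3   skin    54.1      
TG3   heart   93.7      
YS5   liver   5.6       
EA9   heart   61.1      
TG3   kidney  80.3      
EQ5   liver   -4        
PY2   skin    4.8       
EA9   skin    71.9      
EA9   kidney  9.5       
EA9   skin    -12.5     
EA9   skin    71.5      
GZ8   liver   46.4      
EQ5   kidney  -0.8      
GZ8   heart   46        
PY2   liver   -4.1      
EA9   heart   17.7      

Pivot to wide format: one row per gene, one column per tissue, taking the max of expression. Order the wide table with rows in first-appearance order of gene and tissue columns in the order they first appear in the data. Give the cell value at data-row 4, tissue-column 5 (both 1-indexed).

With rows in first-appearance order of gene, row 4 is gene=EA9. tissue columns in first-appearance order: liver, heart, skin, kidney, muscle; column 5 is muscle.
Long rows with gene=EA9, tissue=muscle: max(66.9, 97, 45.2) = 97.

97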